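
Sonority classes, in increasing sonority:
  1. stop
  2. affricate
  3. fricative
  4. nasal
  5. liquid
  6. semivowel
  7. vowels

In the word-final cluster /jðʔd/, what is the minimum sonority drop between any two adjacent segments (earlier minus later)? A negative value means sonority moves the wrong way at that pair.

0

/j/ is a semivowel (sonority 6).
/ð/ is a fricative (sonority 3).
/ʔ/ is a stop (sonority 1).
/d/ is a stop (sonority 1).
/j/→/ð/: change +3.
/ð/→/ʔ/: change +2.
/ʔ/→/d/: change +0.
Minimum = 0.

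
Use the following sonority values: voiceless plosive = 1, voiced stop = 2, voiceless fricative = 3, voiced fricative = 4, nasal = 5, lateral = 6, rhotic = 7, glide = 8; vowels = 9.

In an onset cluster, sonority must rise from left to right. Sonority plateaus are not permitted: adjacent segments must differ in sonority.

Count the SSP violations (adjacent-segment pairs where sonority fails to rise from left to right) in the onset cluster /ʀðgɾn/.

3

/ʀ/ — rhotic, sonority 7.
/ð/ — voiced fricative, sonority 4.
/g/ — voiced stop, sonority 2.
/ɾ/ — rhotic, sonority 7.
/n/ — nasal, sonority 5.
/ʀ/→/ð/: 7→4 (does not rise) — violation.
/ð/→/g/: 4→2 (does not rise) — violation.
/g/→/ɾ/: 2→7 (rises) — ok.
/ɾ/→/n/: 7→5 (does not rise) — violation.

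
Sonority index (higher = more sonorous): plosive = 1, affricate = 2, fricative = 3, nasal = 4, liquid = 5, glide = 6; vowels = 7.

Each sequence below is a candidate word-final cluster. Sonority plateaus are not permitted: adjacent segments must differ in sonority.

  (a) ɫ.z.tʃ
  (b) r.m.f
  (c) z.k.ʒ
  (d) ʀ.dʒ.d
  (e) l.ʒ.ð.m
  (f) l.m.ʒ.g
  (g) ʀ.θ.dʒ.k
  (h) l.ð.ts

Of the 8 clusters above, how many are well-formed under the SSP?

6

(a) 5-3-2 → obeys
(b) 5-4-3 → obeys
(c) 3-1-3 → violates
(d) 5-2-1 → obeys
(e) 5-3-3-4 → violates
(f) 5-4-3-1 → obeys
(g) 5-3-2-1 → obeys
(h) 5-3-2 → obeys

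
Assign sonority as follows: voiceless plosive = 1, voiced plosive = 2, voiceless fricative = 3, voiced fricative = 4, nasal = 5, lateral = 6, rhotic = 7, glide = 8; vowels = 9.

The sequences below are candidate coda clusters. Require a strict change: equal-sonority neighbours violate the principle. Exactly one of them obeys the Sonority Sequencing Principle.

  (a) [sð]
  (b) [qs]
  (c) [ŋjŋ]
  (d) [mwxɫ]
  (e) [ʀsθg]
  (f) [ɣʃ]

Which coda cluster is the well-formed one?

f

(a) sonority 3-4: ill-formed.
(b) sonority 1-3: ill-formed.
(c) sonority 5-8-5: ill-formed.
(d) sonority 5-8-3-6: ill-formed.
(e) sonority 7-3-3-2: ill-formed.
(f) sonority 4-3: well-formed.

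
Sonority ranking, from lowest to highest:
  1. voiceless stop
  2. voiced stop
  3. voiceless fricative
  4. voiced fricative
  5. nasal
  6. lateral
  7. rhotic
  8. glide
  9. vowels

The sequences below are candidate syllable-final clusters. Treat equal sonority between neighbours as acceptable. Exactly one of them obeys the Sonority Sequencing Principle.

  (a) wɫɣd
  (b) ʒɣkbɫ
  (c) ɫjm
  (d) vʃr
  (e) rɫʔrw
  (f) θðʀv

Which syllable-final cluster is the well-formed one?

a

(a) wɫɣd: profile 8-6-4-2 — obeys.
(b) ʒɣkbɫ: profile 4-4-1-2-6 — violates.
(c) ɫjm: profile 6-8-5 — violates.
(d) vʃr: profile 4-3-7 — violates.
(e) rɫʔrw: profile 7-6-1-7-8 — violates.
(f) θðʀv: profile 3-4-7-4 — violates.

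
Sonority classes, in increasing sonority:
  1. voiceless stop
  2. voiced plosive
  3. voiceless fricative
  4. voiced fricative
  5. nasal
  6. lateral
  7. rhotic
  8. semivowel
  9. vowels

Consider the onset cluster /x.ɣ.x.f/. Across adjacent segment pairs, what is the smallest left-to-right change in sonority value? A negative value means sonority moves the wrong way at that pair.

-1

/x/ is a voiceless fricative (sonority 3).
/ɣ/ is a voiced fricative (sonority 4).
/x/ is a voiceless fricative (sonority 3).
/f/ is a voiceless fricative (sonority 3).
/x/→/ɣ/: change +1.
/ɣ/→/x/: change -1.
/x/→/f/: change +0.
Minimum = -1.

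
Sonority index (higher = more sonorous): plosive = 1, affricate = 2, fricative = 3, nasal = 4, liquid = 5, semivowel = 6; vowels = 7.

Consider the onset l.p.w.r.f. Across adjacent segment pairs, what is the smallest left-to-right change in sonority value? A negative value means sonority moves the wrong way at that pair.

/l/: liquid = 5.
/p/: plosive = 1.
/w/: semivowel = 6.
/r/: liquid = 5.
/f/: fricative = 3.
/l/→/p/: change -4.
/p/→/w/: change +5.
/w/→/r/: change -1.
/r/→/f/: change -2.
Minimum = -4.

-4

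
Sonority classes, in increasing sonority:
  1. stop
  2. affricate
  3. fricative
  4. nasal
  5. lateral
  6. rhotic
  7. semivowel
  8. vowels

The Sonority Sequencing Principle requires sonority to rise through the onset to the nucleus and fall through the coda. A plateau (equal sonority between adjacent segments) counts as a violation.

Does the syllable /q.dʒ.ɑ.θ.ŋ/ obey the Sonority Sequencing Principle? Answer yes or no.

Onset: /q/ is a stop (sonority 1), /dʒ/ is an affricate (sonority 2); then the nucleus /ɑ/ (sonority 8).
Onset profile 1-2-8 — rises to the nucleus.
Coda: /θ/ is a fricative (sonority 3), /ŋ/ is a nasal (sonority 4).
Coda profile 8-3-4 — does not strictly fall throughout.

no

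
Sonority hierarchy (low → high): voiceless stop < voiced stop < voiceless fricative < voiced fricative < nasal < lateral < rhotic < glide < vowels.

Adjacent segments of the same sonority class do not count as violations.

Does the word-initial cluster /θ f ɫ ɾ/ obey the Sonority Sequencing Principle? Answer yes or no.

/θ/ is a voiceless fricative (sonority 3).
/f/ is a voiceless fricative (sonority 3).
/ɫ/ is a lateral (sonority 6).
/ɾ/ is a rhotic (sonority 7).
The profile 3-3-6-7 is non-decreasing (plateaus allowed), so the word-initial cluster satisfies the SSP.

yes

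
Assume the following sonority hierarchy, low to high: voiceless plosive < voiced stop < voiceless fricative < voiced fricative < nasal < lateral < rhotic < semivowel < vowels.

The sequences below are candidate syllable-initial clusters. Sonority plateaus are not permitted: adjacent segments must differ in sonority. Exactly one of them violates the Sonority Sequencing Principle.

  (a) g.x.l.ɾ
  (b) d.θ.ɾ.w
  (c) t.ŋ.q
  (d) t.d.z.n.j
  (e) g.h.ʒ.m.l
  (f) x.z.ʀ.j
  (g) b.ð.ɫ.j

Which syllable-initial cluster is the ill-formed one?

c

(a) g.x.l.ɾ: profile 2-3-6-7 — obeys.
(b) d.θ.ɾ.w: profile 2-3-7-8 — obeys.
(c) t.ŋ.q: profile 1-5-1 — violates.
(d) t.d.z.n.j: profile 1-2-4-5-8 — obeys.
(e) g.h.ʒ.m.l: profile 2-3-4-5-6 — obeys.
(f) x.z.ʀ.j: profile 3-4-7-8 — obeys.
(g) b.ð.ɫ.j: profile 2-4-6-8 — obeys.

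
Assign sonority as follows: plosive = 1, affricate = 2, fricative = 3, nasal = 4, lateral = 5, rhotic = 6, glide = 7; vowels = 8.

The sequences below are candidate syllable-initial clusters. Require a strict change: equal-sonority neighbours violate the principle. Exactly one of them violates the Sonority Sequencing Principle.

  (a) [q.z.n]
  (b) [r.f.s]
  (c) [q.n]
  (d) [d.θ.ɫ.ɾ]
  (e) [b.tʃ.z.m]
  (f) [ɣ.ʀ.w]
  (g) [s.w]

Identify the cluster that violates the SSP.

(a) [q.z.n]: profile 1-3-4 — obeys.
(b) [r.f.s]: profile 6-3-3 — violates.
(c) [q.n]: profile 1-4 — obeys.
(d) [d.θ.ɫ.ɾ]: profile 1-3-5-6 — obeys.
(e) [b.tʃ.z.m]: profile 1-2-3-4 — obeys.
(f) [ɣ.ʀ.w]: profile 3-6-7 — obeys.
(g) [s.w]: profile 3-7 — obeys.

b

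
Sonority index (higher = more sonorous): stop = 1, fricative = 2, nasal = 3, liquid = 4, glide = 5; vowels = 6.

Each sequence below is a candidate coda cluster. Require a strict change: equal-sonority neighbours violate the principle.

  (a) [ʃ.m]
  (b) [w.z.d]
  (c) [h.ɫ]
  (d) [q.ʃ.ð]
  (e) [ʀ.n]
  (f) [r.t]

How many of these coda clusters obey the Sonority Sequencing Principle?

3

(a) sonority 2-3: ill-formed.
(b) sonority 5-2-1: well-formed.
(c) sonority 2-4: ill-formed.
(d) sonority 1-2-2: ill-formed.
(e) sonority 4-3: well-formed.
(f) sonority 4-1: well-formed.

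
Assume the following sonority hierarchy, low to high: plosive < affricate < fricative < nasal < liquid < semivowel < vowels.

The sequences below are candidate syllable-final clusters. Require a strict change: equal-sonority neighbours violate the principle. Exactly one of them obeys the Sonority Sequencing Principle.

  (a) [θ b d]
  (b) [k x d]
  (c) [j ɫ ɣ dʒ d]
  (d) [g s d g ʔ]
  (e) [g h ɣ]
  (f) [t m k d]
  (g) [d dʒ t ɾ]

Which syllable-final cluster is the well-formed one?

(a) sonority 3-1-1: ill-formed.
(b) sonority 1-3-1: ill-formed.
(c) sonority 6-5-3-2-1: well-formed.
(d) sonority 1-3-1-1-1: ill-formed.
(e) sonority 1-3-3: ill-formed.
(f) sonority 1-4-1-1: ill-formed.
(g) sonority 1-2-1-5: ill-formed.

c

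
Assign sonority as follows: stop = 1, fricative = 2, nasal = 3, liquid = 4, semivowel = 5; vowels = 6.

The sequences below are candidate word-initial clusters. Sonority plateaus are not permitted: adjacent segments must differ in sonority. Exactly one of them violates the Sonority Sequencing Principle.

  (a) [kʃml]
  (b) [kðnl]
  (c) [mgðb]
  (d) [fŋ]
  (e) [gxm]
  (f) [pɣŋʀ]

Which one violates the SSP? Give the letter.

c

(a) sonority 1-2-3-4: well-formed.
(b) sonority 1-2-3-4: well-formed.
(c) sonority 3-1-2-1: ill-formed.
(d) sonority 2-3: well-formed.
(e) sonority 1-2-3: well-formed.
(f) sonority 1-2-3-4: well-formed.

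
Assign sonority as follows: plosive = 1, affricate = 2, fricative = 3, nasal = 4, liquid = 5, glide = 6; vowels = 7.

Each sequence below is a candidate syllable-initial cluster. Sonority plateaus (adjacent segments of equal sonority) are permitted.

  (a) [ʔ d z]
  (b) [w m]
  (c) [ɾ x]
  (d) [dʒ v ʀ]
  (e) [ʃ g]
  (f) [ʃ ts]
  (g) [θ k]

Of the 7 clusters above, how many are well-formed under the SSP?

(a) [ʔ d z]: profile 1-1-3 — obeys.
(b) [w m]: profile 6-4 — violates.
(c) [ɾ x]: profile 5-3 — violates.
(d) [dʒ v ʀ]: profile 2-3-5 — obeys.
(e) [ʃ g]: profile 3-1 — violates.
(f) [ʃ ts]: profile 3-2 — violates.
(g) [θ k]: profile 3-1 — violates.

2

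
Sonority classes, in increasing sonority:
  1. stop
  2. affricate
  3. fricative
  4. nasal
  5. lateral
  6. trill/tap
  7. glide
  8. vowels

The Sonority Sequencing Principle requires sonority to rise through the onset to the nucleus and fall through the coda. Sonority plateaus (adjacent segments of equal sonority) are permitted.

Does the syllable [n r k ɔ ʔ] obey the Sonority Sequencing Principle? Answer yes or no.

no

Onset: /n/ is a nasal (sonority 4), /r/ is a trill/tap (sonority 6), /k/ is a stop (sonority 1); then the nucleus /ɔ/ (sonority 8).
Onset profile 4-6-1-8 — does not rise throughout.
Coda: /ʔ/ is a stop (sonority 1).
Coda profile 8-1 — falls from the nucleus.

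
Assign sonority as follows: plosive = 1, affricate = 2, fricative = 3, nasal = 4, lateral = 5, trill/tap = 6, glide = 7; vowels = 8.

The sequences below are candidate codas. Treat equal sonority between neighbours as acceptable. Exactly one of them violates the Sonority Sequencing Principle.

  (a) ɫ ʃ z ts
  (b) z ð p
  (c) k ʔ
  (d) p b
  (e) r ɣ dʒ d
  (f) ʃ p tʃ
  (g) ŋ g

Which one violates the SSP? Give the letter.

(a) 5-3-3-2 → obeys
(b) 3-3-1 → obeys
(c) 1-1 → obeys
(d) 1-1 → obeys
(e) 6-3-2-1 → obeys
(f) 3-1-2 → violates
(g) 4-1 → obeys

f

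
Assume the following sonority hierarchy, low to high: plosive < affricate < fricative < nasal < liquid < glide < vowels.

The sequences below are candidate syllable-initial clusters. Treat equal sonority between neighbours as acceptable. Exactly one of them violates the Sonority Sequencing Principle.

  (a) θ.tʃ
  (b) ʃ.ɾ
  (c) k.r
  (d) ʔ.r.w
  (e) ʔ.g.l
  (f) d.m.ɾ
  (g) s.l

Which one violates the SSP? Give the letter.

(a) θ.tʃ: profile 3-2 — violates.
(b) ʃ.ɾ: profile 3-5 — obeys.
(c) k.r: profile 1-5 — obeys.
(d) ʔ.r.w: profile 1-5-6 — obeys.
(e) ʔ.g.l: profile 1-1-5 — obeys.
(f) d.m.ɾ: profile 1-4-5 — obeys.
(g) s.l: profile 3-5 — obeys.

a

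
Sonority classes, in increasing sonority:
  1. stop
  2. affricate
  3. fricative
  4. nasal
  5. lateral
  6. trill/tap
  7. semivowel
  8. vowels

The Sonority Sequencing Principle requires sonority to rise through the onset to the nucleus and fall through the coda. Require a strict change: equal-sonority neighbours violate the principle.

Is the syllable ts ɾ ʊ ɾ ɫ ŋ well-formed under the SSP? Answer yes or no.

Onset: /ts/ is an affricate (sonority 2), /ɾ/ is a trill/tap (sonority 6); then the nucleus /ʊ/ (sonority 8).
Onset profile 2-6-8 — rises to the nucleus.
Coda: /ɾ/ is a trill/tap (sonority 6), /ɫ/ is a lateral (sonority 5), /ŋ/ is a nasal (sonority 4).
Coda profile 8-6-5-4 — falls from the nucleus.

yes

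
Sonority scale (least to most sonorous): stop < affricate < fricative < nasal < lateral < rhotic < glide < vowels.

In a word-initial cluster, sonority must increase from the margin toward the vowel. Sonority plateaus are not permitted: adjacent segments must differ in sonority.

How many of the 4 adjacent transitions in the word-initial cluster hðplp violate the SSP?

/h/ is a fricative (sonority 3).
/ð/ is a fricative (sonority 3).
/p/ is a stop (sonority 1).
/l/ is a lateral (sonority 5).
/p/ is a stop (sonority 1).
/h/→/ð/: 3→3 (plateau) — violation.
/ð/→/p/: 3→1 (does not rise) — violation.
/p/→/l/: 1→5 (rises) — ok.
/l/→/p/: 5→1 (does not rise) — violation.

3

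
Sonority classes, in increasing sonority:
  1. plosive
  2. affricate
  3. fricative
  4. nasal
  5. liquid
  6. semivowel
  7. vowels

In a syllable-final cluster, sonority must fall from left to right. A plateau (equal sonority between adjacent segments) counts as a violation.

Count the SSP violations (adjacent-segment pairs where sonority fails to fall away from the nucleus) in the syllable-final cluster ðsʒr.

3

/ð/ — fricative, sonority 3.
/s/ — fricative, sonority 3.
/ʒ/ — fricative, sonority 3.
/r/ — liquid, sonority 5.
/ð/→/s/: 3→3 (plateau) — violation.
/s/→/ʒ/: 3→3 (plateau) — violation.
/ʒ/→/r/: 3→5 (does not fall) — violation.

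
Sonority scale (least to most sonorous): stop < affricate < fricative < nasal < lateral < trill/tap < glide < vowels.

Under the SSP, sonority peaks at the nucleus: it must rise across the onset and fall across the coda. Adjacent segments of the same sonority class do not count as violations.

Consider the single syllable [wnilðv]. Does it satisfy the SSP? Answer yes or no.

Onset: /w/ is a glide (sonority 7), /n/ is a nasal (sonority 4); then the nucleus /i/ (sonority 8).
Onset profile 7-4-8 — does not rise throughout.
Coda: /l/ is a lateral (sonority 5), /ð/ is a fricative (sonority 3), /v/ is a fricative (sonority 3).
Coda profile 8-5-3-3 — falls from the nucleus.

no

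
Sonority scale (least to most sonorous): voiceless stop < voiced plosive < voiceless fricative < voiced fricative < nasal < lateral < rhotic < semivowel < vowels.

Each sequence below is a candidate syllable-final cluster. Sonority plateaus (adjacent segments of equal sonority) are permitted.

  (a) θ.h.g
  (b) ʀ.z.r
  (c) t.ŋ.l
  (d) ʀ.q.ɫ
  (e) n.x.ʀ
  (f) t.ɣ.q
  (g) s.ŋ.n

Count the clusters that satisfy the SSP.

1

(a) sonority 3-3-2: well-formed.
(b) sonority 7-4-7: ill-formed.
(c) sonority 1-5-6: ill-formed.
(d) sonority 7-1-6: ill-formed.
(e) sonority 5-3-7: ill-formed.
(f) sonority 1-4-1: ill-formed.
(g) sonority 3-5-5: ill-formed.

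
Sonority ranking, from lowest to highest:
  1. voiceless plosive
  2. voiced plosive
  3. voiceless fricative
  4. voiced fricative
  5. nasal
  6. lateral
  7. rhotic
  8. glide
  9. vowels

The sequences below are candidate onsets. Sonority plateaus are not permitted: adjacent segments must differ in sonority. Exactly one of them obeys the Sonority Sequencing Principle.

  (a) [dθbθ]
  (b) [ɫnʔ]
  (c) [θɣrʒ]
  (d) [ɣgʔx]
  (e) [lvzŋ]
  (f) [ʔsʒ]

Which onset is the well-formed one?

(a) sonority 2-3-2-3: ill-formed.
(b) sonority 6-5-1: ill-formed.
(c) sonority 3-4-7-4: ill-formed.
(d) sonority 4-2-1-3: ill-formed.
(e) sonority 6-4-4-5: ill-formed.
(f) sonority 1-3-4: well-formed.

f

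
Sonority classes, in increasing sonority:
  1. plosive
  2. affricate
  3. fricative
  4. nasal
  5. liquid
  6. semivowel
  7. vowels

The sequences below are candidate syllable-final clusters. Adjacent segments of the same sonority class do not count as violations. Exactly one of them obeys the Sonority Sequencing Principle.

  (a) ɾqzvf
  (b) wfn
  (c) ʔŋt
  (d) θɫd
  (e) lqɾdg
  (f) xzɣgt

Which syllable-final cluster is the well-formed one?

(a) sonority 5-1-3-3-3: ill-formed.
(b) sonority 6-3-4: ill-formed.
(c) sonority 1-4-1: ill-formed.
(d) sonority 3-5-1: ill-formed.
(e) sonority 5-1-5-1-1: ill-formed.
(f) sonority 3-3-3-1-1: well-formed.

f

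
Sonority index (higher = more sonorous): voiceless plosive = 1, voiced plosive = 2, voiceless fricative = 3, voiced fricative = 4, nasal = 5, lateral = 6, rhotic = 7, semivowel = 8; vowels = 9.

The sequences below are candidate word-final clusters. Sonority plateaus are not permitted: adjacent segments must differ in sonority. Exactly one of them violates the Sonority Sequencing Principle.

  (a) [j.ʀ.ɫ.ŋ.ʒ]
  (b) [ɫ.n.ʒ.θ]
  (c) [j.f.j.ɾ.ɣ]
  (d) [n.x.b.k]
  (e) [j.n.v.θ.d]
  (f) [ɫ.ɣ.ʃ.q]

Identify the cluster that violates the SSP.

c

(a) sonority 8-7-6-5-4: well-formed.
(b) sonority 6-5-4-3: well-formed.
(c) sonority 8-3-8-7-4: ill-formed.
(d) sonority 5-3-2-1: well-formed.
(e) sonority 8-5-4-3-2: well-formed.
(f) sonority 6-4-3-1: well-formed.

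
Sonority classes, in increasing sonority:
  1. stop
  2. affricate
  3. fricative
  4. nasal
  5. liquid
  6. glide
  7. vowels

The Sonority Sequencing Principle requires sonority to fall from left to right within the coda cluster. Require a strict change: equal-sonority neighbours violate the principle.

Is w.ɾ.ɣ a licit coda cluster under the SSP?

/w/ is a glide (sonority 6).
/ɾ/ is a liquid (sonority 5).
/ɣ/ is a fricative (sonority 3).
The profile 6-5-3 strictly falls, so the coda cluster satisfies the SSP.

yes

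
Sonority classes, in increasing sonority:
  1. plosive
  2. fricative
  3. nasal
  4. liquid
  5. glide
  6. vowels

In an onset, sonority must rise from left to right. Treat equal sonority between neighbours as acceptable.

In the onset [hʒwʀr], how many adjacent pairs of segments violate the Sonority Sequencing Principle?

1

/h/ — fricative, sonority 2.
/ʒ/ — fricative, sonority 2.
/w/ — glide, sonority 5.
/ʀ/ — liquid, sonority 4.
/r/ — liquid, sonority 4.
/h/→/ʒ/: 2→2 (plateau, allowed) — ok.
/ʒ/→/w/: 2→5 (rises) — ok.
/w/→/ʀ/: 5→4 (does not rise) — violation.
/ʀ/→/r/: 4→4 (plateau, allowed) — ok.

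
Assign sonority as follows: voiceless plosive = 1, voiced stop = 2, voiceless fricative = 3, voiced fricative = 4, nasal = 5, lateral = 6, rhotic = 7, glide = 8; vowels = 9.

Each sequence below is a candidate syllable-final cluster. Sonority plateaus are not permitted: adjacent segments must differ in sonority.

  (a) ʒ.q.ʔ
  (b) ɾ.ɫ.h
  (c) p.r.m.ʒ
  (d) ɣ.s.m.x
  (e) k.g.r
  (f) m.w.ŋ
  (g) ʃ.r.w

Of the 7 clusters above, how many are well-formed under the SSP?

(a) ʒ.q.ʔ: profile 4-1-1 — violates.
(b) ɾ.ɫ.h: profile 7-6-3 — obeys.
(c) p.r.m.ʒ: profile 1-7-5-4 — violates.
(d) ɣ.s.m.x: profile 4-3-5-3 — violates.
(e) k.g.r: profile 1-2-7 — violates.
(f) m.w.ŋ: profile 5-8-5 — violates.
(g) ʃ.r.w: profile 3-7-8 — violates.

1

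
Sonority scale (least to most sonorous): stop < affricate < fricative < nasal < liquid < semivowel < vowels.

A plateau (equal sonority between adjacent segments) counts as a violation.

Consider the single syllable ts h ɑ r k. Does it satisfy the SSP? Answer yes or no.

yes

Onset: /ts/ is an affricate (sonority 2), /h/ is a fricative (sonority 3); then the nucleus /ɑ/ (sonority 7).
Onset profile 2-3-7 — rises to the nucleus.
Coda: /r/ is a liquid (sonority 5), /k/ is a stop (sonority 1).
Coda profile 7-5-1 — falls from the nucleus.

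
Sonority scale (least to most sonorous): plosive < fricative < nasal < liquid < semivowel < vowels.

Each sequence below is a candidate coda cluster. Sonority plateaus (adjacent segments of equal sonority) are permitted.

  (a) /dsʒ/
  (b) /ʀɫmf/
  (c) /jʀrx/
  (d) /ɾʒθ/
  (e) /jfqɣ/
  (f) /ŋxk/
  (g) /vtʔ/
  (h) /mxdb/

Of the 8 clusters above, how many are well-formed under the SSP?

6

(a) sonority 1-2-2: ill-formed.
(b) sonority 4-4-3-2: well-formed.
(c) sonority 5-4-4-2: well-formed.
(d) sonority 4-2-2: well-formed.
(e) sonority 5-2-1-2: ill-formed.
(f) sonority 3-2-1: well-formed.
(g) sonority 2-1-1: well-formed.
(h) sonority 3-2-1-1: well-formed.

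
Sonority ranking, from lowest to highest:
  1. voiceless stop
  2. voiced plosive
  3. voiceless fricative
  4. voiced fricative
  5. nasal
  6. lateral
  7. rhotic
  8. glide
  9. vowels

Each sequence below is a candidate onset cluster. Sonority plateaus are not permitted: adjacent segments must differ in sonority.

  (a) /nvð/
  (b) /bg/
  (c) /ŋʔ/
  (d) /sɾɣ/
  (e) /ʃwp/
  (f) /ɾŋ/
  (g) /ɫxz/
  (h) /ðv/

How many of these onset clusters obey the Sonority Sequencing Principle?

(a) /nvð/: profile 5-4-4 — violates.
(b) /bg/: profile 2-2 — violates.
(c) /ŋʔ/: profile 5-1 — violates.
(d) /sɾɣ/: profile 3-7-4 — violates.
(e) /ʃwp/: profile 3-8-1 — violates.
(f) /ɾŋ/: profile 7-5 — violates.
(g) /ɫxz/: profile 6-3-4 — violates.
(h) /ðv/: profile 4-4 — violates.

0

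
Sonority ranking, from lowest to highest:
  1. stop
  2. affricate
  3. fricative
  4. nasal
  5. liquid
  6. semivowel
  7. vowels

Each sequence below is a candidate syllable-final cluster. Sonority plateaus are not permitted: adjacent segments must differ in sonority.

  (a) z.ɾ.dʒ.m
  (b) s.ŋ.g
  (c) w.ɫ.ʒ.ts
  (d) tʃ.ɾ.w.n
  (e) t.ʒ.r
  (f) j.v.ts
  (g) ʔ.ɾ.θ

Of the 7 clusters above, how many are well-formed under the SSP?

2

(a) 3-5-2-4 → violates
(b) 3-4-1 → violates
(c) 6-5-3-2 → obeys
(d) 2-5-6-4 → violates
(e) 1-3-5 → violates
(f) 6-3-2 → obeys
(g) 1-5-3 → violates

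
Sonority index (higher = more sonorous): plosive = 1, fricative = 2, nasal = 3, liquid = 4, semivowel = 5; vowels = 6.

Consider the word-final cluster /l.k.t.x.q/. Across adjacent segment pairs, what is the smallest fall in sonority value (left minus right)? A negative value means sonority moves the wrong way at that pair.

/l/ — liquid, sonority 4.
/k/ — plosive, sonority 1.
/t/ — plosive, sonority 1.
/x/ — fricative, sonority 2.
/q/ — plosive, sonority 1.
/l/→/k/: change +3.
/k/→/t/: change +0.
/t/→/x/: change -1.
/x/→/q/: change +1.
Minimum = -1.

-1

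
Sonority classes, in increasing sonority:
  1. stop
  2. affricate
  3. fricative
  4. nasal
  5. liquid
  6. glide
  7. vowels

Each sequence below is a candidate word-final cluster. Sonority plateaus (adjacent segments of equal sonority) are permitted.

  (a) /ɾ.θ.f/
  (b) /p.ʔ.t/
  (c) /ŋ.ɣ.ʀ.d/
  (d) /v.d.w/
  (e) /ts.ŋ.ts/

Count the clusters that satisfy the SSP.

2

(a) sonority 5-3-3: well-formed.
(b) sonority 1-1-1: well-formed.
(c) sonority 4-3-5-1: ill-formed.
(d) sonority 3-1-6: ill-formed.
(e) sonority 2-4-2: ill-formed.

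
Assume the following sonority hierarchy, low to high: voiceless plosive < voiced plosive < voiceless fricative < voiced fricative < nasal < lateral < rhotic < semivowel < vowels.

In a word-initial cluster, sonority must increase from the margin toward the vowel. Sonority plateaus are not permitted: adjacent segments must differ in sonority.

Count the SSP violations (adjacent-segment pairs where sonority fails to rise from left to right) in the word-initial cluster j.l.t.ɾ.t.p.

/j/: semivowel = 8.
/l/: lateral = 6.
/t/: voiceless plosive = 1.
/ɾ/: rhotic = 7.
/t/: voiceless plosive = 1.
/p/: voiceless plosive = 1.
/j/→/l/: 8→6 (does not rise) — violation.
/l/→/t/: 6→1 (does not rise) — violation.
/t/→/ɾ/: 1→7 (rises) — ok.
/ɾ/→/t/: 7→1 (does not rise) — violation.
/t/→/p/: 1→1 (plateau) — violation.

4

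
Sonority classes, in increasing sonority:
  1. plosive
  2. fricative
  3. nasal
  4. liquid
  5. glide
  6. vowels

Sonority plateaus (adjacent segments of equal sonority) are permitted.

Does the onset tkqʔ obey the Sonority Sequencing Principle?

yes

/t/: plosive = 1.
/k/: plosive = 1.
/q/: plosive = 1.
/ʔ/: plosive = 1.
The profile 1-1-1-1 is non-decreasing (plateaus allowed), so the onset satisfies the SSP.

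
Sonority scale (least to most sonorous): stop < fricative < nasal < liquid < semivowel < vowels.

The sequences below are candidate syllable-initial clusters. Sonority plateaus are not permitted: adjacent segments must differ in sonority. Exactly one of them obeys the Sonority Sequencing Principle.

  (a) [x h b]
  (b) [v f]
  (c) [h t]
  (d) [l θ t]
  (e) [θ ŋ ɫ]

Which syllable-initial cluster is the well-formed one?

(a) 2-2-1 → violates
(b) 2-2 → violates
(c) 2-1 → violates
(d) 4-2-1 → violates
(e) 2-3-4 → obeys

e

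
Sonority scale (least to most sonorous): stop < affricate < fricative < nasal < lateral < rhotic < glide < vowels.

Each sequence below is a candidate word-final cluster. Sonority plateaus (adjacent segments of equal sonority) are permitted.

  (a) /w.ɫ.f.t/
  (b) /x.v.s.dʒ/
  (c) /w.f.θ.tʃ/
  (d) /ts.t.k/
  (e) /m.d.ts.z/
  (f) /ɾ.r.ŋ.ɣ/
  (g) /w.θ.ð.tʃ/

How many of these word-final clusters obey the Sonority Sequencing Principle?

(a) /w.ɫ.f.t/: profile 7-5-3-1 — obeys.
(b) /x.v.s.dʒ/: profile 3-3-3-2 — obeys.
(c) /w.f.θ.tʃ/: profile 7-3-3-2 — obeys.
(d) /ts.t.k/: profile 2-1-1 — obeys.
(e) /m.d.ts.z/: profile 4-1-2-3 — violates.
(f) /ɾ.r.ŋ.ɣ/: profile 6-6-4-3 — obeys.
(g) /w.θ.ð.tʃ/: profile 7-3-3-2 — obeys.

6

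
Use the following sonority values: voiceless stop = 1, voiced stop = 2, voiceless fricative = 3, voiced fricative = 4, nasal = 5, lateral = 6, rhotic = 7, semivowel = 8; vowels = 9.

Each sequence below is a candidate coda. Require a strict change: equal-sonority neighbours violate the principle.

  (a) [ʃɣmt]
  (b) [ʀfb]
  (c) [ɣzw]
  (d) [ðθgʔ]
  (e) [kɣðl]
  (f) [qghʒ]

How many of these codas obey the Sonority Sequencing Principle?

(a) [ʃɣmt]: profile 3-4-5-1 — violates.
(b) [ʀfb]: profile 7-3-2 — obeys.
(c) [ɣzw]: profile 4-4-8 — violates.
(d) [ðθgʔ]: profile 4-3-2-1 — obeys.
(e) [kɣðl]: profile 1-4-4-6 — violates.
(f) [qghʒ]: profile 1-2-3-4 — violates.

2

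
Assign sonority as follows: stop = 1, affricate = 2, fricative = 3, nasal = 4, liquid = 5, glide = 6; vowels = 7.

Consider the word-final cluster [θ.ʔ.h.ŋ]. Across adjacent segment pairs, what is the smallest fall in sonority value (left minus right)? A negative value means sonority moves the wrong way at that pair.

-2

/θ/ — fricative, sonority 3.
/ʔ/ — stop, sonority 1.
/h/ — fricative, sonority 3.
/ŋ/ — nasal, sonority 4.
/θ/→/ʔ/: change +2.
/ʔ/→/h/: change -2.
/h/→/ŋ/: change -1.
Minimum = -2.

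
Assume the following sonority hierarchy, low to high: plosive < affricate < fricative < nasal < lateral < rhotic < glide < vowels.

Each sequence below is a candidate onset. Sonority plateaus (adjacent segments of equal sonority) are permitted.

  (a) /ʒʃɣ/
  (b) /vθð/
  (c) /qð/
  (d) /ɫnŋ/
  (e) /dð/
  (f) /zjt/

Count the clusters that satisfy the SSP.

4

(a) /ʒʃɣ/: profile 3-3-3 — obeys.
(b) /vθð/: profile 3-3-3 — obeys.
(c) /qð/: profile 1-3 — obeys.
(d) /ɫnŋ/: profile 5-4-4 — violates.
(e) /dð/: profile 1-3 — obeys.
(f) /zjt/: profile 3-7-1 — violates.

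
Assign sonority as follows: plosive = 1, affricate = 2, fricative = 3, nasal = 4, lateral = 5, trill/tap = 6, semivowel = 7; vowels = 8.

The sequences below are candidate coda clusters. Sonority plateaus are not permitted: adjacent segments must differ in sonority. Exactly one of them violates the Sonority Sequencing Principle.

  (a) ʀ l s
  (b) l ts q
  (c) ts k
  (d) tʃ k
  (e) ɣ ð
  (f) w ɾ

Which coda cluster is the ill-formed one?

e

(a) sonority 6-5-3: well-formed.
(b) sonority 5-2-1: well-formed.
(c) sonority 2-1: well-formed.
(d) sonority 2-1: well-formed.
(e) sonority 3-3: ill-formed.
(f) sonority 7-6: well-formed.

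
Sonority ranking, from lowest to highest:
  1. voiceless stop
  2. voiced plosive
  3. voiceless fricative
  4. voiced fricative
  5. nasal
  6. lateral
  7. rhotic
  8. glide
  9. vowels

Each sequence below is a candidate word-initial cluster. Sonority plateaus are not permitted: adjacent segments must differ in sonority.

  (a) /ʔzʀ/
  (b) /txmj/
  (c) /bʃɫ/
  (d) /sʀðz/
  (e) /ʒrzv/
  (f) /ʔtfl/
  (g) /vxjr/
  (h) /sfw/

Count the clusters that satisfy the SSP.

3

(a) sonority 1-4-7: well-formed.
(b) sonority 1-3-5-8: well-formed.
(c) sonority 2-3-6: well-formed.
(d) sonority 3-7-4-4: ill-formed.
(e) sonority 4-7-4-4: ill-formed.
(f) sonority 1-1-3-6: ill-formed.
(g) sonority 4-3-8-7: ill-formed.
(h) sonority 3-3-8: ill-formed.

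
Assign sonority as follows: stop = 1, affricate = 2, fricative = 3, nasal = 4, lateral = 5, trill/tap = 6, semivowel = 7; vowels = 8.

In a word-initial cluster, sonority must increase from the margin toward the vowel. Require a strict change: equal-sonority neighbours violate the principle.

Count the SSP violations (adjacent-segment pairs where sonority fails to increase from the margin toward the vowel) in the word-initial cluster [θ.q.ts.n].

/θ/: fricative = 3.
/q/: stop = 1.
/ts/: affricate = 2.
/n/: nasal = 4.
/θ/→/q/: 3→1 (does not rise) — violation.
/q/→/ts/: 1→2 (rises) — ok.
/ts/→/n/: 2→4 (rises) — ok.

1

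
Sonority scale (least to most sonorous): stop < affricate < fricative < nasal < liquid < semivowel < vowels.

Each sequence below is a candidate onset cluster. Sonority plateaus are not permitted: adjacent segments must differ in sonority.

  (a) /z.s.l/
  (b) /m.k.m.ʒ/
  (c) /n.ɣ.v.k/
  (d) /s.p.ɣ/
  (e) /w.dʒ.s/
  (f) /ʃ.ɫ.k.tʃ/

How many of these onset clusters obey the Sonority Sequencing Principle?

(a) /z.s.l/: profile 3-3-5 — violates.
(b) /m.k.m.ʒ/: profile 4-1-4-3 — violates.
(c) /n.ɣ.v.k/: profile 4-3-3-1 — violates.
(d) /s.p.ɣ/: profile 3-1-3 — violates.
(e) /w.dʒ.s/: profile 6-2-3 — violates.
(f) /ʃ.ɫ.k.tʃ/: profile 3-5-1-2 — violates.

0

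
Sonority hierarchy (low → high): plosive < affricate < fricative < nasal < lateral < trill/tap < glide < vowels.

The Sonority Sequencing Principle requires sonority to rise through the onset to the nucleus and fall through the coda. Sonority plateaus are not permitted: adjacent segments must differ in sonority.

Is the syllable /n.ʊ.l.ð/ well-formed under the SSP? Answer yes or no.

Onset: /n/ is a nasal (sonority 4); then the nucleus /ʊ/ (sonority 8).
Onset profile 4-8 — rises to the nucleus.
Coda: /l/ is a lateral (sonority 5), /ð/ is a fricative (sonority 3).
Coda profile 8-5-3 — falls from the nucleus.

yes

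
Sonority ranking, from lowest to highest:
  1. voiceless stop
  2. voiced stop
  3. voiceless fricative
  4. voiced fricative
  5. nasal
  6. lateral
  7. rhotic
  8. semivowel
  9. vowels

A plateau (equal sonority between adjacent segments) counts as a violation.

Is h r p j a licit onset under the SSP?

no

/h/ — voiceless fricative, sonority 3.
/r/ — rhotic, sonority 7.
/p/ — voiceless stop, sonority 1.
/j/ — semivowel, sonority 8.
The profile is 3-7-1-8. Between /r/ (7) and /p/ (1) sonority does not rise, so the cluster violates the SSP.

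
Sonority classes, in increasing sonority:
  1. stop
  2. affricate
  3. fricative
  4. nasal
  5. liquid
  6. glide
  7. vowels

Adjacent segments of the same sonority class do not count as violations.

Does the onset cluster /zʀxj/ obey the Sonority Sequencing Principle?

/z/ — fricative, sonority 3.
/ʀ/ — liquid, sonority 5.
/x/ — fricative, sonority 3.
/j/ — glide, sonority 6.
The profile is 3-5-3-6. Between /ʀ/ (5) and /x/ (3) sonority does not rise, so the cluster violates the SSP.

no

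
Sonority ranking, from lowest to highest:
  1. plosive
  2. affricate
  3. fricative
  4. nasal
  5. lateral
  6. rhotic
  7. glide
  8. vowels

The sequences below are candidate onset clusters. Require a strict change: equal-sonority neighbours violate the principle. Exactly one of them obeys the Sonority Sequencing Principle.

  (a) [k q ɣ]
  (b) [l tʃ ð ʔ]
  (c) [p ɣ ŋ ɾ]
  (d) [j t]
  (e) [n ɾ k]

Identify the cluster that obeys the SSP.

(a) [k q ɣ]: profile 1-1-3 — violates.
(b) [l tʃ ð ʔ]: profile 5-2-3-1 — violates.
(c) [p ɣ ŋ ɾ]: profile 1-3-4-6 — obeys.
(d) [j t]: profile 7-1 — violates.
(e) [n ɾ k]: profile 4-6-1 — violates.

c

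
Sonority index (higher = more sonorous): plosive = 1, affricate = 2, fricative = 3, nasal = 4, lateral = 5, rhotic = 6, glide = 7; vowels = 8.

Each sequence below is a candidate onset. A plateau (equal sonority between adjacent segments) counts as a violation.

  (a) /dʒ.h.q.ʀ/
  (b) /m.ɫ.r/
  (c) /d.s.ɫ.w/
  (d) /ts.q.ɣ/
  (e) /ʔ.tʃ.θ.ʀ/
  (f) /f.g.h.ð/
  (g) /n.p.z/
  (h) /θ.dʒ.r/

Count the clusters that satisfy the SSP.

(a) /dʒ.h.q.ʀ/: profile 2-3-1-6 — violates.
(b) /m.ɫ.r/: profile 4-5-6 — obeys.
(c) /d.s.ɫ.w/: profile 1-3-5-7 — obeys.
(d) /ts.q.ɣ/: profile 2-1-3 — violates.
(e) /ʔ.tʃ.θ.ʀ/: profile 1-2-3-6 — obeys.
(f) /f.g.h.ð/: profile 3-1-3-3 — violates.
(g) /n.p.z/: profile 4-1-3 — violates.
(h) /θ.dʒ.r/: profile 3-2-6 — violates.

3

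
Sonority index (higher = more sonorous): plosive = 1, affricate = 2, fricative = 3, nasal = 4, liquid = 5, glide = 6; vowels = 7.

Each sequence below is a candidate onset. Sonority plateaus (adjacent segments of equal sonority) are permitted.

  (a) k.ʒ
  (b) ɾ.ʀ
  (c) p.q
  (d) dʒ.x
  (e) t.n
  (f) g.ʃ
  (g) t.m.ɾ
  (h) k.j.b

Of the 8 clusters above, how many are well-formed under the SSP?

(a) sonority 1-3: well-formed.
(b) sonority 5-5: well-formed.
(c) sonority 1-1: well-formed.
(d) sonority 2-3: well-formed.
(e) sonority 1-4: well-formed.
(f) sonority 1-3: well-formed.
(g) sonority 1-4-5: well-formed.
(h) sonority 1-6-1: ill-formed.

7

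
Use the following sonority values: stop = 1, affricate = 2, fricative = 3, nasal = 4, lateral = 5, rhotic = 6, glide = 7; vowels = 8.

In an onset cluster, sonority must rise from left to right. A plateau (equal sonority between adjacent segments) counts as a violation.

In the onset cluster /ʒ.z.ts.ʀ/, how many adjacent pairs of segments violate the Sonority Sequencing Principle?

/ʒ/: fricative = 3.
/z/: fricative = 3.
/ts/: affricate = 2.
/ʀ/: rhotic = 6.
/ʒ/→/z/: 3→3 (plateau) — violation.
/z/→/ts/: 3→2 (does not rise) — violation.
/ts/→/ʀ/: 2→6 (rises) — ok.

2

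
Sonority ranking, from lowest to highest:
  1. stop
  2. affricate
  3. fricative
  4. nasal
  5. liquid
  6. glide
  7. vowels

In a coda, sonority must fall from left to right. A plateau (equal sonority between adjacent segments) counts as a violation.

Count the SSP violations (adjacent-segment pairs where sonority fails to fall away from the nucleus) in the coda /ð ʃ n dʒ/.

/ð/ is a fricative (sonority 3).
/ʃ/ is a fricative (sonority 3).
/n/ is a nasal (sonority 4).
/dʒ/ is an affricate (sonority 2).
/ð/→/ʃ/: 3→3 (plateau) — violation.
/ʃ/→/n/: 3→4 (does not fall) — violation.
/n/→/dʒ/: 4→2 (falls) — ok.

2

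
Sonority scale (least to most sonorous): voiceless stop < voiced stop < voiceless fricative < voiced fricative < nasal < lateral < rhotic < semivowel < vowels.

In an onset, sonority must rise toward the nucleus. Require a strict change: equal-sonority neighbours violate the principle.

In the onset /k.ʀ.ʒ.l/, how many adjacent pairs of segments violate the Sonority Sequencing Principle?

/k/ — voiceless stop, sonority 1.
/ʀ/ — rhotic, sonority 7.
/ʒ/ — voiced fricative, sonority 4.
/l/ — lateral, sonority 6.
/k/→/ʀ/: 1→7 (rises) — ok.
/ʀ/→/ʒ/: 7→4 (does not rise) — violation.
/ʒ/→/l/: 4→6 (rises) — ok.

1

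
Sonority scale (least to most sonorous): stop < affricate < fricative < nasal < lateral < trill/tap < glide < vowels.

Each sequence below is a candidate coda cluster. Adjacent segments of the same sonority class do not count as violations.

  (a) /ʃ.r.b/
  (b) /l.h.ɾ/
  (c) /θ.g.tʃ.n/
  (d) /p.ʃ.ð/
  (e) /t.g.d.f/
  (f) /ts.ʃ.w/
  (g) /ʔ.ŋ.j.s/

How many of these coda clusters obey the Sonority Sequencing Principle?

0

(a) sonority 3-6-1: ill-formed.
(b) sonority 5-3-6: ill-formed.
(c) sonority 3-1-2-4: ill-formed.
(d) sonority 1-3-3: ill-formed.
(e) sonority 1-1-1-3: ill-formed.
(f) sonority 2-3-7: ill-formed.
(g) sonority 1-4-7-3: ill-formed.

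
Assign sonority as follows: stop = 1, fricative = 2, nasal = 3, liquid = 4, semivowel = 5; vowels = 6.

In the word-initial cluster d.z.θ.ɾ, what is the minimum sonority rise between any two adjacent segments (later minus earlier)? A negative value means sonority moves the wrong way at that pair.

/d/ is a stop (sonority 1).
/z/ is a fricative (sonority 2).
/θ/ is a fricative (sonority 2).
/ɾ/ is a liquid (sonority 4).
/d/→/z/: change +1.
/z/→/θ/: change +0.
/θ/→/ɾ/: change +2.
Minimum = 0.

0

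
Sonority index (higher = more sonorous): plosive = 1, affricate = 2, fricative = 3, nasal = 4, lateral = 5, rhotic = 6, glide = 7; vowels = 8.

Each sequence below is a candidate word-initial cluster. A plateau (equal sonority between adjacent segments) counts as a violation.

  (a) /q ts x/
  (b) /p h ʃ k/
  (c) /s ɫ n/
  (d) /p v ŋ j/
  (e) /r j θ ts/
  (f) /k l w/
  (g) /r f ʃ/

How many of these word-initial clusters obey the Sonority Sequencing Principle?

(a) /q ts x/: profile 1-2-3 — obeys.
(b) /p h ʃ k/: profile 1-3-3-1 — violates.
(c) /s ɫ n/: profile 3-5-4 — violates.
(d) /p v ŋ j/: profile 1-3-4-7 — obeys.
(e) /r j θ ts/: profile 6-7-3-2 — violates.
(f) /k l w/: profile 1-5-7 — obeys.
(g) /r f ʃ/: profile 6-3-3 — violates.

3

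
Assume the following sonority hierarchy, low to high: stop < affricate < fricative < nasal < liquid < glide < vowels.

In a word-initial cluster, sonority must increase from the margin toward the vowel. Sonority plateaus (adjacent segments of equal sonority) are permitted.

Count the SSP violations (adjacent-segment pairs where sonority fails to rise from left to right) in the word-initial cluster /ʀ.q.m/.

/ʀ/: liquid = 5.
/q/: stop = 1.
/m/: nasal = 4.
/ʀ/→/q/: 5→1 (does not rise) — violation.
/q/→/m/: 1→4 (rises) — ok.

1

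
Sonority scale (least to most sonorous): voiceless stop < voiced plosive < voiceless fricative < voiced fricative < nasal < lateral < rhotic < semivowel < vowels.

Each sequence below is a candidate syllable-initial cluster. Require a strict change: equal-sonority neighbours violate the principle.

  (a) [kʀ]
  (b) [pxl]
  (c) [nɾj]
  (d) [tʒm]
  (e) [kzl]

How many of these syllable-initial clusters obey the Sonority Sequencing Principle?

5

(a) sonority 1-7: well-formed.
(b) sonority 1-3-6: well-formed.
(c) sonority 5-7-8: well-formed.
(d) sonority 1-4-5: well-formed.
(e) sonority 1-4-6: well-formed.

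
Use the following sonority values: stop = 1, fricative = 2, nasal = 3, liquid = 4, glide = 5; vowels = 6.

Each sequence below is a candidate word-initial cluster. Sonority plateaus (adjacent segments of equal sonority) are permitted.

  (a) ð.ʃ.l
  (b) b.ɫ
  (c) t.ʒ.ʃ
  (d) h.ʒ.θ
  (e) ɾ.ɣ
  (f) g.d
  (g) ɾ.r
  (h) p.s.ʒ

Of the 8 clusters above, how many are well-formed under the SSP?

7

(a) 2-2-4 → obeys
(b) 1-4 → obeys
(c) 1-2-2 → obeys
(d) 2-2-2 → obeys
(e) 4-2 → violates
(f) 1-1 → obeys
(g) 4-4 → obeys
(h) 1-2-2 → obeys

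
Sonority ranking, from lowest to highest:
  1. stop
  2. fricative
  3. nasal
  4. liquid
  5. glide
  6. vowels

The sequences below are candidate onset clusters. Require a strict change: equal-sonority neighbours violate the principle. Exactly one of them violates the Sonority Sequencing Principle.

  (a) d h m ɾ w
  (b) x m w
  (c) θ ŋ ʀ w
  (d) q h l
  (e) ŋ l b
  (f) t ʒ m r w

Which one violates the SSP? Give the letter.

e

(a) 1-2-3-4-5 → obeys
(b) 2-3-5 → obeys
(c) 2-3-4-5 → obeys
(d) 1-2-4 → obeys
(e) 3-4-1 → violates
(f) 1-2-3-4-5 → obeys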